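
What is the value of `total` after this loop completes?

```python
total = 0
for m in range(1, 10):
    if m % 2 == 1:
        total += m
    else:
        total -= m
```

Add odd, subtract even
`total` takes the values: 0 → 1 → -1 → 2 → -2 → 3 → -3 → 4 → -4 → 5

Answer: 5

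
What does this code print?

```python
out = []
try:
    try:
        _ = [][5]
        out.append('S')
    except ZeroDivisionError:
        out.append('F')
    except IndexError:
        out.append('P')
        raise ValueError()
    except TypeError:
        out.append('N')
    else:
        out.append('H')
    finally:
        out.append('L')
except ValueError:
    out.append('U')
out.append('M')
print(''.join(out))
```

Execution trace: 'P' (inner except IndexError) → 'L' (inner finally) → 'U' (outer except ValueError) → 'M' (after the try/except). Output: PLUM

Answer: PLUM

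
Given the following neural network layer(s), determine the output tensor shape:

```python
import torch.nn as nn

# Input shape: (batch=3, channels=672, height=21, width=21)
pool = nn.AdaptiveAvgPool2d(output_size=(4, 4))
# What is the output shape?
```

Input: (3, 672, 21, 21) -> Output: (3, 672, 4, 4)

Answer: (3, 672, 4, 4)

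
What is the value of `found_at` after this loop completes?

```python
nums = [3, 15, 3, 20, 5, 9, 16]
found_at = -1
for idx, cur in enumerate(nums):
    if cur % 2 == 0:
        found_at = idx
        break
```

First even number index in [3, 15, 3, 20, 5, 9, 16]
`found_at` takes the values: -1 → 3

Answer: 3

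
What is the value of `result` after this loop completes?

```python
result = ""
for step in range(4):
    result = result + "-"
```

Repeat '-' 4 times
`result` takes the values: "" → "-" → "--" → "---" → "----"

Answer: "----"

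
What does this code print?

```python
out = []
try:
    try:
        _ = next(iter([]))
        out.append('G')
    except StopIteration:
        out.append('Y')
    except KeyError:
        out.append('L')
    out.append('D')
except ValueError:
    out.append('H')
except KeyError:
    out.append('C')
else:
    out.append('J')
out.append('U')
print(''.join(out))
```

Execution trace: 'Y' (inner except StopIteration) → 'D' (try body, no exception) → 'J' (else) → 'U' (after the try/except). Output: YDJU

Answer: YDJU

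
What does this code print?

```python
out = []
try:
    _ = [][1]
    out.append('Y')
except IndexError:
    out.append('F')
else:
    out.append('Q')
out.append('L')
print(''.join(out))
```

Execution trace: 'F' (except IndexError) → 'L' (after the try/except). Output: FL

Answer: FL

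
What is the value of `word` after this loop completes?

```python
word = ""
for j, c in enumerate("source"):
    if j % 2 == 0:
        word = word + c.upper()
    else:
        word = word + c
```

Uppercase even positions in 'source'
`word` takes the values: "" → "S" → "So" → "SoU" → "SoUr" → "SoUrC" → "SoUrCe"

Answer: "SoUrCe"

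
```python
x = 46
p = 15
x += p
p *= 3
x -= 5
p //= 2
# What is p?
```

Trace:
`x = 46` → x = 46
`p = 15` → p = 15
`x += p` → x = 61
`p *= 3` → p = 45
`x -= 5` → x = 56
`p //= 2` → p = 22
So p = 22

Answer: 22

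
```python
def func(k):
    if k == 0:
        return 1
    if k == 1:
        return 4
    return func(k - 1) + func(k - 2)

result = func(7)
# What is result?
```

Build up from base cases: func(0)=1, func(1)=4, func(2)=5, func(3)=9, func(4)=14, func(5)=23, func(6)=37, ..., func(7)=60

Answer: 60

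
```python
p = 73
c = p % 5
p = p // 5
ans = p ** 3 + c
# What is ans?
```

Trace:
`p = 73` → p = 73
`c = p % 5` → c = 3
`p = p // 5` → p = 14
`ans = p ** 3 + c` → ans = 2747
So ans = 2747

Answer: 2747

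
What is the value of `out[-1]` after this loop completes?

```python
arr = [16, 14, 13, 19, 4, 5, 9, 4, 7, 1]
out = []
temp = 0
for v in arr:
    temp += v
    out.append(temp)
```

Cumulative sum ends at 92
`out` takes the values: [] → [16] → [16, 30] → [16, 30, 43] → [16, 30, 43, 62] → [16, 30, 43, 62, 66] → [16, 30, 43, 62, 66, 71] → [16, 30, 43, 62, 66, 71, 80] → [16, 30, 43, 62, 66, 71, 80, 84] → [16, 30, 43, 62, 66, 71, 80, 84, 91] → [16, 30, 43, 62, 66, 71, 80, 84, 91, 92]
So `out[-1]` = 92

Answer: 92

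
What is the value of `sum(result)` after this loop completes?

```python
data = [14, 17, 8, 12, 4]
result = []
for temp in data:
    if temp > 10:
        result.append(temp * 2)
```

Sum of doubled values > 10
`result` takes the values: [] → [28] → [28, 34] → [28, 34, 24]
So `sum(result)` = 86

Answer: 86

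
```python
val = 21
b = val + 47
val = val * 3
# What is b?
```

Trace:
`val = 21` → val = 21
`b = val + 47` → b = 68
`val = val * 3` → val = 63
So b = 68

Answer: 68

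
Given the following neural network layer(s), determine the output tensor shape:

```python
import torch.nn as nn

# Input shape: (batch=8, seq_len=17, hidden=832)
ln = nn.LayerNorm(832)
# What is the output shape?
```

Input: (8, 17, 832) -> Output: (8, 17, 832)

Answer: (8, 17, 832)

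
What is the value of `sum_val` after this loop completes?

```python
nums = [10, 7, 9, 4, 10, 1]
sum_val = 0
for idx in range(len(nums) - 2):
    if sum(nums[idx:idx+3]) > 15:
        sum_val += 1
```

Count windows with sum > 15
`sum_val` takes the values: 0 → 1 → 2 → 3

Answer: 3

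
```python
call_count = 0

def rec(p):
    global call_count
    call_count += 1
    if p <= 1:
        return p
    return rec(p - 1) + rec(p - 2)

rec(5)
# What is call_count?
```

Calls(p) = 1 + Calls(p-1) + Calls(p-2); Calls(0)=Calls(1)=1. For p=5 this gives 15.

Answer: 15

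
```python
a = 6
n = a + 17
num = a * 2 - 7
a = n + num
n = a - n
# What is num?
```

Trace:
`a = 6` → a = 6
`n = a + 17` → n = 23
`num = a * 2 - 7` → num = 5
`a = n + num` → a = 28
`n = a - n` → n = 5
So num = 5

Answer: 5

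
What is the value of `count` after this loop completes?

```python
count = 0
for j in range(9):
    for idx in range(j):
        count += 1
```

Triangle number: 0+1+2+...+8
`count` takes the values: 0 → 1 → 2 → 3 → 4 → 5 → 6 → 7 → 8 → 9 → 10 → 11 → 12 → 13 → 14 → 15 → 16 → 17 → 18 → 19 → 20 → 21 → 22 → 23 → 24 → 25 → 26 → 27 → 28 → 29 → 30 → 31 → 32 → 33 → 34 → 35 → 36

Answer: 36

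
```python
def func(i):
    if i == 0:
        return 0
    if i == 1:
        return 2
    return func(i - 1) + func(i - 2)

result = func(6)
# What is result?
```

Build up from base cases: func(0)=0, func(1)=2, func(2)=2, func(3)=4, func(4)=6, func(5)=10, func(6)=16

Answer: 16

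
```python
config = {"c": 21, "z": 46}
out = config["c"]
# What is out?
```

Trace:
`config = {"c": 21, "z": 46}` → config = {'c': 21, 'z': 46}
`out = config["c"]` → out = 21
So out = 21

Answer: 21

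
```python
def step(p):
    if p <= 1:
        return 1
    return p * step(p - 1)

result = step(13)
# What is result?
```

step(13) = 13 * 12 * 11 * 10 * 9 * 8 * 7 * 6 * 5 * 4 * 3 * 2 * 1 = 6227020800

Answer: 6227020800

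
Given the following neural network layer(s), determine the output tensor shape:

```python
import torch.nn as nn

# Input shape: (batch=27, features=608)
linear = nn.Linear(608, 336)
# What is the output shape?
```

Input: (27, 608) -> Output: (27, 336)

Answer: (27, 336)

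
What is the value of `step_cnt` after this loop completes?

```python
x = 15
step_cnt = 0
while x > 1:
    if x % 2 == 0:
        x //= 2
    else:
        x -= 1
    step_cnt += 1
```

Steps to reduce 15 to 1
`step_cnt` takes the values: 0 → 1 → 2 → 3 → 4 → 5 → 6

Answer: 6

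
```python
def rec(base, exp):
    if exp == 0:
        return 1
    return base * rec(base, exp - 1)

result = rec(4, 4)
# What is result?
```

rec(4, 4) = 4 * 4 * 4 * 4 = 256

Answer: 256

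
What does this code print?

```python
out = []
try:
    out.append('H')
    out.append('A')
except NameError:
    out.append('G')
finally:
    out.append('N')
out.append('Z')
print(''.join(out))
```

Execution trace: 'H' (try body) → 'A' (try body, no exception) → 'N' (finally) → 'Z' (after the try/except). Output: HANZ

Answer: HANZ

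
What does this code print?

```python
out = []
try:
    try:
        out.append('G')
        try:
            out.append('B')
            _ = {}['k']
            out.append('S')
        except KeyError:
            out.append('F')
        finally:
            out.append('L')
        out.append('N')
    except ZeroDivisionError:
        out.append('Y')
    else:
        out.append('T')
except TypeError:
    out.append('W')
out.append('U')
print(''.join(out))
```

Execution trace: 'G' (try body) → 'B' (inner try body) → 'F' (inner except KeyError) → 'L' (inner finally) → 'N' (try body, no exception) → 'T' (else) → 'U' (after the try/except). Output: GBFLNTU

Answer: GBFLNTU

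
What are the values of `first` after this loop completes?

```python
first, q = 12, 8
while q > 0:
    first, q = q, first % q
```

GCD of 12 and 8
`first` takes the values: 12 → 8 → 4

Answer: 4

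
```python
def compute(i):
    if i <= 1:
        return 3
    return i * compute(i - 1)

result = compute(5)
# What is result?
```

compute(5) = 5 * 4 * 3 * 2 * 3 = 360

Answer: 360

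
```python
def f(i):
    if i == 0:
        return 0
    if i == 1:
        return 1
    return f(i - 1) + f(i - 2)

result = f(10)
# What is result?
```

Build up from base cases: f(0)=0, f(1)=1, f(2)=1, f(3)=2, f(4)=3, f(5)=5, f(6)=8, ..., f(10)=55

Answer: 55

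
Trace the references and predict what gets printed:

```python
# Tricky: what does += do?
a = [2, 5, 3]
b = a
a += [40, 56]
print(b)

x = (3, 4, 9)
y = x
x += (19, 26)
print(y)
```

Key concept: += behavior differs for mutable vs immutable.
Step by step:
`a = [2, 5, 3]` → a = [2, 5, 3]
`b = a` → b = [2, 5, 3] (same object as a)
`a += [40, 56]` → a = [2, 5, 3, 40, 56] (same object as b); b = [2, 5, 3, 40, 56] (same object as a)
`print(b)` → prints [2, 5, 3, 40, 56]
`x = (3, 4, 9)` → x = (3, 4, 9)
`y = x` → y = (3, 4, 9)
`x += (19, 26)` → x = (3, 4, 9, 19, 26)
`print(y)` → prints (3, 4, 9)

Answer:
[2, 5, 3, 40, 56]
(3, 4, 9)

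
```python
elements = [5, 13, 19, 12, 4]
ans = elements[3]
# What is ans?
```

Trace:
`elements = [5, 13, 19, 12, 4]` → elements = [5, 13, 19, 12, 4]
`ans = elements[3]` → ans = 12
So ans = 12

Answer: 12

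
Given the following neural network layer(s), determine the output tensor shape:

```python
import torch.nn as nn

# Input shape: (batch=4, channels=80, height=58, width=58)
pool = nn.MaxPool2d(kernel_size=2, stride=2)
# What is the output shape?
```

Input: (4, 80, 58, 58) -> Output: (4, 80, 29, 29)

Answer: (4, 80, 29, 29)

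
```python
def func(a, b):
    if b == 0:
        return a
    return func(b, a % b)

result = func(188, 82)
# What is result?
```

func(188, 82) -> func(82, 24) -> func(24, 10) -> func(10, 4) -> func(4, 2) -> func(2, 0) -> 2

Answer: 2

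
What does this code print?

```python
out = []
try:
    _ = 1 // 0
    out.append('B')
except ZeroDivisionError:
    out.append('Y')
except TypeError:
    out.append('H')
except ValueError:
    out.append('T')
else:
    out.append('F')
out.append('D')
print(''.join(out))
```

Execution trace: 'Y' (except ZeroDivisionError) → 'D' (after the try/except). Output: YD

Answer: YD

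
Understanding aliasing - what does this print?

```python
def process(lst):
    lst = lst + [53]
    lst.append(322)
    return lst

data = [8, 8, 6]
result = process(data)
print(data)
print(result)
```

Key concept: rebinding parameter vs mutation.
Step by step:
`data = [8, 8, 6]` → data = [8, 8, 6]
`result = process(data)` → result = [8, 8, 6, 53, 322]
`print(data)` → prints [8, 8, 6]
`print(result)` → prints [8, 8, 6, 53, 322]

Answer:
[8, 8, 6]
[8, 8, 6, 53, 322]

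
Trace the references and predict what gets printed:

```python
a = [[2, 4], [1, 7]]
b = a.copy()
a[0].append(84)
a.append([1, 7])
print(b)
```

Key concept: shallow copy with nested lists.
Step by step:
`a = [[2, 4], [1, 7]]` → a = [[2, 4], [1, 7]]
`b = a.copy()` → b = [[2, 4], [1, 7]]
`a[0].append(84)` → a = [[2, 4, 84], [1, 7]]; b = [[2, 4, 84], [1, 7]]
`a.append([1, 7])` → a = [[2, 4, 84], [1, 7], [1, 7]]
`print(b)` → prints [[2, 4, 84], [1, 7]]

Answer: [[2, 4, 84], [1, 7]]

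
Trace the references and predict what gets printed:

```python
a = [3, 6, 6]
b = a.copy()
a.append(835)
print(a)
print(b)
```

Key concept: list.copy() creates independent copy.
Step by step:
`a = [3, 6, 6]` → a = [3, 6, 6]
`b = a.copy()` → b = [3, 6, 6]
`a.append(835)` → a = [3, 6, 6, 835]
`print(a)` → prints [3, 6, 6, 835]
`print(b)` → prints [3, 6, 6]

Answer:
[3, 6, 6, 835]
[3, 6, 6]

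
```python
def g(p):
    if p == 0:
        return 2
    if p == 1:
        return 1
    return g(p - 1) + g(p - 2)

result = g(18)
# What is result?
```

Build up from base cases: g(0)=2, g(1)=1, g(2)=3, g(3)=4, g(4)=7, g(5)=11, g(6)=18, ..., g(18)=5778

Answer: 5778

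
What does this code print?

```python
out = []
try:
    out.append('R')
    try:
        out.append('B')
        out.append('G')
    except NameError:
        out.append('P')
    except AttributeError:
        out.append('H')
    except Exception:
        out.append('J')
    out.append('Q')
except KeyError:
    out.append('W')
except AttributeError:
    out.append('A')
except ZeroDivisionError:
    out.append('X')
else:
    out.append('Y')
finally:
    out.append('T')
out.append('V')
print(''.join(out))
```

Execution trace: 'R' (try body) → 'B' (inner try body) → 'G' (inner try body, no exception) → 'Q' (try body, no exception) → 'Y' (else) → 'T' (finally) → 'V' (after the try/except). Output: RBGQYTV

Answer: RBGQYTV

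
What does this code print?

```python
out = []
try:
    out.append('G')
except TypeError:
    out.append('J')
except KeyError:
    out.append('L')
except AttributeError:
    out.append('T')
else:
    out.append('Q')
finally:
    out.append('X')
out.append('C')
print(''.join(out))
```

Execution trace: 'G' (try body, no exception) → 'Q' (else) → 'X' (finally) → 'C' (after the try/except). Output: GQXC

Answer: GQXC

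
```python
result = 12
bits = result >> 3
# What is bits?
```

Trace:
`result = 12` → result = 12
`bits = result >> 3` → bits = 1
So bits = 1

Answer: 1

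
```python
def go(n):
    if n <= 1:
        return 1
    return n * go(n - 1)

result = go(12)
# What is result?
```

go(12) = 12 * 11 * 10 * 9 * 8 * 7 * 6 * 5 * 4 * 3 * 2 * 1 = 479001600

Answer: 479001600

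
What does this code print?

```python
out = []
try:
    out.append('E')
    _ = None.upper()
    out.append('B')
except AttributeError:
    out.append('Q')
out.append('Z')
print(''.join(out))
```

Execution trace: 'E' (try body) → 'Q' (except AttributeError) → 'Z' (after the try/except). Output: EQZ

Answer: EQZ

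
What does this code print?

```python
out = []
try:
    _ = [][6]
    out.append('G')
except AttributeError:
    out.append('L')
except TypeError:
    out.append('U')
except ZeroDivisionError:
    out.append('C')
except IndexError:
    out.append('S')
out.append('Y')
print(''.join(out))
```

Execution trace: 'S' (except IndexError) → 'Y' (after the try/except). Output: SY

Answer: SY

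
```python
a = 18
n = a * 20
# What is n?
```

Trace:
`a = 18` → a = 18
`n = a * 20` → n = 360
So n = 360

Answer: 360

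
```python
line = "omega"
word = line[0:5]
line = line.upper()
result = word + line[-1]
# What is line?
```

Trace:
`line = "omega"` → line = 'omega'
`word = line[0:5]` → word = 'omega'
`line = line.upper()` → line = 'OMEGA'
`result = word + line[-1]` → result = 'omegaA'
So line = 'OMEGA'

Answer: 'OMEGA'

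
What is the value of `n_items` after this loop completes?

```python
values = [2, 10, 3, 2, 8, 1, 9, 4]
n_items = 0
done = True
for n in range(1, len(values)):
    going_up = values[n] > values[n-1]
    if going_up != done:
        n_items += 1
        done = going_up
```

Count direction changes in [2, 10, 3, 2, 8, 1, 9, 4]
`n_items` takes the values: 0 → 1 → 2 → 3 → 4 → 5

Answer: 5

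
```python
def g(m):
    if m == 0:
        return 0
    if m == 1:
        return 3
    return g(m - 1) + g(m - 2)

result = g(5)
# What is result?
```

Build up from base cases: g(0)=0, g(1)=3, g(2)=3, g(3)=6, g(4)=9, g(5)=15

Answer: 15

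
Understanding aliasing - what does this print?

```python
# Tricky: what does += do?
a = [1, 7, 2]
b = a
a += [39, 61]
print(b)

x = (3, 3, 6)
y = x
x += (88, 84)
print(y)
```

Key concept: += behavior differs for mutable vs immutable.
Step by step:
`a = [1, 7, 2]` → a = [1, 7, 2]
`b = a` → b = [1, 7, 2] (same object as a)
`a += [39, 61]` → a = [1, 7, 2, 39, 61] (same object as b); b = [1, 7, 2, 39, 61] (same object as a)
`print(b)` → prints [1, 7, 2, 39, 61]
`x = (3, 3, 6)` → x = (3, 3, 6)
`y = x` → y = (3, 3, 6)
`x += (88, 84)` → x = (3, 3, 6, 88, 84)
`print(y)` → prints (3, 3, 6)

Answer:
[1, 7, 2, 39, 61]
(3, 3, 6)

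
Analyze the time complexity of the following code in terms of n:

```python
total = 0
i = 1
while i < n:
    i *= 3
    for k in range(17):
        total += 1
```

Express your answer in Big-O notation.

Each loop level contributes: log n × 1. Multiplying the contributions gives O(log n).

Answer: O(log n)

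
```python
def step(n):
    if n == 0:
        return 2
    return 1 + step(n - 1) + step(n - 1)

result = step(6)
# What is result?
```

step(n) = 1 + 2·step(n-1), step(0)=2. Closed form: (2+1)·2^6 - 1 = 191.

Answer: 191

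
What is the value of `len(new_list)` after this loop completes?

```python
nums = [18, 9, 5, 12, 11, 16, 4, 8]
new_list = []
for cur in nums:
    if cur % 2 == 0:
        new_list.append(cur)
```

Count even numbers in [18, 9, 5, 12, 11, 16, 4, 8]
`new_list` takes the values: [] → [18] → [18, 12] → [18, 12, 16] → [18, 12, 16, 4] → [18, 12, 16, 4, 8]
So `len(new_list)` = 5

Answer: 5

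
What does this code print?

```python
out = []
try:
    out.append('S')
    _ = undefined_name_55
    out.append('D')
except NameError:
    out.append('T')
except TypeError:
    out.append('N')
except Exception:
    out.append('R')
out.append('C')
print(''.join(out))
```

Execution trace: 'S' (try body) → 'T' (except NameError) → 'C' (after the try/except). Output: STC

Answer: STC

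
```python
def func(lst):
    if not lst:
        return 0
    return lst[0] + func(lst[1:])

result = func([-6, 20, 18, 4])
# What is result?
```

(-6) + 20 + 18 + 4 + 0 = 36

Answer: 36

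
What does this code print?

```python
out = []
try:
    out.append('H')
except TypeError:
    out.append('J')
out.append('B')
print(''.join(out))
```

Execution trace: 'H' (try body, no exception) → 'B' (after the try/except). Output: HB

Answer: HB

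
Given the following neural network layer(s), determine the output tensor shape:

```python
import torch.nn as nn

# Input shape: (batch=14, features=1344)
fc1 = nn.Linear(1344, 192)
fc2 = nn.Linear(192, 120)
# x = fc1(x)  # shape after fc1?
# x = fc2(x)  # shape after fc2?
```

Input: (14, 1344) -> after fc1: (14, 192) -> Output: (14, 120)

Answer: (14, 120)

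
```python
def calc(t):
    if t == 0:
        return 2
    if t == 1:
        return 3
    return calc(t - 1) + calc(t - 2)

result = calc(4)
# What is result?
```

Build up from base cases: calc(0)=2, calc(1)=3, calc(2)=5, calc(3)=8, calc(4)=13

Answer: 13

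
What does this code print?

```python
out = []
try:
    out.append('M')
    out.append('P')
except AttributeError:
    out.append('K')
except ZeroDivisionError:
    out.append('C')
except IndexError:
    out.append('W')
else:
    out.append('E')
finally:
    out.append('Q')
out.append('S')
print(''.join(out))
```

Execution trace: 'M' (try body) → 'P' (try body, no exception) → 'E' (else) → 'Q' (finally) → 'S' (after the try/except). Output: MPEQS

Answer: MPEQS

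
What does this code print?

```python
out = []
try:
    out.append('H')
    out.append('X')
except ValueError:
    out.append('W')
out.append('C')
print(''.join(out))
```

Execution trace: 'H' (try body) → 'X' (try body, no exception) → 'C' (after the try/except). Output: HXC

Answer: HXC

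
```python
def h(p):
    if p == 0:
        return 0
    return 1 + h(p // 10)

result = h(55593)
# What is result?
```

Count of digits of 55593: 5

Answer: 5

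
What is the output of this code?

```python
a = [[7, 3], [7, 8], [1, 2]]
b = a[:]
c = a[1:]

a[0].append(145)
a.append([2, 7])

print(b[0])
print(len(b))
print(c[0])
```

Key concept: slice with nested mutation.
Step by step:
`a = [[7, 3], [7, 8], [1, 2]]` → a = [[7, 3], [7, 8], [1, 2]]
`b = a[:]` → b = [[7, 3], [7, 8], [1, 2]]
`c = a[1:]` → c = [[7, 8], [1, 2]]
`a[0].append(145)` → a = [[7, 3, 145], [7, 8], [1, 2]]; b = [[7, 3, 145], [7, 8], [1, 2]]
`a.append([2, 7])` → a = [[7, 3, 145], [7, 8], [1, 2], [2, 7]]
`print(b[0])` → prints [7, 3, 145]
`print(len(b))` → prints 3
`print(c[0])` → prints [7, 8]

Answer:
[7, 3, 145]
3
[7, 8]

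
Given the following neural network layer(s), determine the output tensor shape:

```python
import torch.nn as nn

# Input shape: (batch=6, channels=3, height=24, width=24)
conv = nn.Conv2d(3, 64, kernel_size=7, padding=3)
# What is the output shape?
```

Input: (6, 3, 24, 24) -> Output: (6, 64, 24, 24)

Answer: (6, 64, 24, 24)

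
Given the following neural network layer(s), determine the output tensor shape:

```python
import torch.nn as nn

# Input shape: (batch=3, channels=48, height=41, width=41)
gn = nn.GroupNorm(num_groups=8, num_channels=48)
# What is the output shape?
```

Input: (3, 48, 41, 41) -> Output: (3, 48, 41, 41)

Answer: (3, 48, 41, 41)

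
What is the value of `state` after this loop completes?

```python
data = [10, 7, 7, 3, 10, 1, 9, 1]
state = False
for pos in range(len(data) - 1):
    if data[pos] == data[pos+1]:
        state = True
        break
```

Check consecutive duplicates in [10, 7, 7, 3, 10, 1, 9, 1]
`state` takes the values: False → True

Answer: True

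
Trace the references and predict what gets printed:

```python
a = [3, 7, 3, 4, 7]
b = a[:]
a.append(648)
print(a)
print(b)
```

Key concept: slice [:] creates copy.
Step by step:
`a = [3, 7, 3, 4, 7]` → a = [3, 7, 3, 4, 7]
`b = a[:]` → b = [3, 7, 3, 4, 7]
`a.append(648)` → a = [3, 7, 3, 4, 7, 648]
`print(a)` → prints [3, 7, 3, 4, 7, 648]
`print(b)` → prints [3, 7, 3, 4, 7]

Answer:
[3, 7, 3, 4, 7, 648]
[3, 7, 3, 4, 7]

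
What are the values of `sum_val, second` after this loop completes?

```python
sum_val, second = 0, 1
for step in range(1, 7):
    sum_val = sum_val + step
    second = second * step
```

Sum and factorial of 1 to 6
`sum_val, second` takes the values: (0, 1) → (1, 1) → (3, 1) → (3, 2) → (6, 2) → (6, 6) → (10, 6) → (10, 24) → (15, 24) → (15, 120) → (21, 120) → (21, 720)

Answer: 21, 720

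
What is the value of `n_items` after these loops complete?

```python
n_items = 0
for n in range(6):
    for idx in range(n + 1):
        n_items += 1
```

Triangle: 1 + 2 + ... + 6
`n_items` takes the values: 0 → 1 → 2 → 3 → 4 → 5 → 6 → 7 → 8 → 9 → 10 → 11 → 12 → 13 → 14 → 15 → 16 → 17 → 18 → 19 → 20 → 21

Answer: 21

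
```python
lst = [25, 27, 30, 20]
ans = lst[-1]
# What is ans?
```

Trace:
`lst = [25, 27, 30, 20]` → lst = [25, 27, 30, 20]
`ans = lst[-1]` → ans = 20
So ans = 20

Answer: 20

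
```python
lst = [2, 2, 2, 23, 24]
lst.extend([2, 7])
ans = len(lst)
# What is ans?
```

Trace:
`lst = [2, 2, 2, 23, 24]` → lst = [2, 2, 2, 23, 24]
`lst.extend([2, 7])` → lst = [2, 2, 2, 23, 24, 2, 7]
`ans = len(lst)` → ans = 7
So ans = 7

Answer: 7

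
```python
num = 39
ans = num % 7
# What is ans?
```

Trace:
`num = 39` → num = 39
`ans = num % 7` → ans = 4
So ans = 4

Answer: 4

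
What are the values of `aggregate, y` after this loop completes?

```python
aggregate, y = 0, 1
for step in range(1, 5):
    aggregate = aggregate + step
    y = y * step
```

Sum and factorial of 1 to 4
`aggregate, y` takes the values: (0, 1) → (1, 1) → (3, 1) → (3, 2) → (6, 2) → (6, 6) → (10, 6) → (10, 24)

Answer: 10, 24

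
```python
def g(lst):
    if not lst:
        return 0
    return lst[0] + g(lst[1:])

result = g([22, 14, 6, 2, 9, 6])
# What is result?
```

22 + 14 + 6 + 2 + 9 + 6 + 0 = 59

Answer: 59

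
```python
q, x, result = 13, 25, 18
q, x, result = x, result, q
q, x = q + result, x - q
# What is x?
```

Trace:
`q, x, result = 13, 25, 18` → q = 13; x = 25; result = 18
`q, x, result = x, result, q` → q = 25; x = 18; result = 13
`q, x = q + result, x - q` → q = 38; x = -7
So x = -7

Answer: -7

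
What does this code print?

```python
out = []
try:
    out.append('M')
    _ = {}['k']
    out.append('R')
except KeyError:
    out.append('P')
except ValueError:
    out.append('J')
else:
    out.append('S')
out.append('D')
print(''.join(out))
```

Execution trace: 'M' (try body) → 'P' (except KeyError) → 'D' (after the try/except). Output: MPD

Answer: MPD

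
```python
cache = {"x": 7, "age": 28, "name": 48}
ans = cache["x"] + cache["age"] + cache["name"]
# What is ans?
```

Trace:
`cache = {"x": 7, "age": 28, "name": 48}` → cache = {'x': 7, 'age': 28, 'name': 48}
`ans = cache["x"] + cache["age"] + cache["name"]` → ans = 83
So ans = 83

Answer: 83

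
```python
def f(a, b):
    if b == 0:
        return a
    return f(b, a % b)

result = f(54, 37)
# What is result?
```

f(54, 37) -> f(37, 17) -> f(17, 3) -> f(3, 2) -> f(2, 1) -> f(1, 0) -> 1

Answer: 1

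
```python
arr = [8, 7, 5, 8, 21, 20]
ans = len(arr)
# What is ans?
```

Trace:
`arr = [8, 7, 5, 8, 21, 20]` → arr = [8, 7, 5, 8, 21, 20]
`ans = len(arr)` → ans = 6
So ans = 6

Answer: 6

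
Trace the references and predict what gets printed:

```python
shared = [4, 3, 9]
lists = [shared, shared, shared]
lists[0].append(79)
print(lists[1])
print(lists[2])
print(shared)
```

Key concept: list of same reference.
Step by step:
`shared = [4, 3, 9]` → shared = [4, 3, 9]
`lists = [shared, shared, shared]` → lists = [[4, 3, 9], [4, 3, 9], [4, 3, 9]]
`lists[0].append(79)` → shared = [4, 3, 9, 79]; lists = [[4, 3, 9, 79], [4, 3, 9, 79], [4, 3, 9, 79]]
`print(lists[1])` → prints [4, 3, 9, 79]
`print(lists[2])` → prints [4, 3, 9, 79]
`print(shared)` → prints [4, 3, 9, 79]

Answer:
[4, 3, 9, 79]
[4, 3, 9, 79]
[4, 3, 9, 79]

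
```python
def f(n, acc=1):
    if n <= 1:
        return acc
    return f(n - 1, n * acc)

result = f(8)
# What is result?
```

Accumulator trace (n, acc): (8, 1) -> (7, 8) -> (6, 56) -> (5, 336) -> (4, 1680) -> (3, 6720) -> (2, 20160) -> (1, 40320) -> return 40320

Answer: 40320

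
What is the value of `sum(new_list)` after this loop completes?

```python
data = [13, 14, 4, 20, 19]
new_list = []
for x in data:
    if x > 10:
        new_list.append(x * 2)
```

Sum of doubled values > 10
`new_list` takes the values: [] → [26] → [26, 28] → [26, 28, 40] → [26, 28, 40, 38]
So `sum(new_list)` = 132

Answer: 132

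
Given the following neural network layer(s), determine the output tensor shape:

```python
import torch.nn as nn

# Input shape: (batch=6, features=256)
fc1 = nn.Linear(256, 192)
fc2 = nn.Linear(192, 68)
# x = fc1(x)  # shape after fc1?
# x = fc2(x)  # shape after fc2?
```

Input: (6, 256) -> after fc1: (6, 192) -> Output: (6, 68)

Answer: (6, 68)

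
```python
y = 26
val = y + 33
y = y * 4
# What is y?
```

Trace:
`y = 26` → y = 26
`val = y + 33` → val = 59
`y = y * 4` → y = 104
So y = 104

Answer: 104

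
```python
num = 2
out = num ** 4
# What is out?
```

Trace:
`num = 2` → num = 2
`out = num ** 4` → out = 16
So out = 16

Answer: 16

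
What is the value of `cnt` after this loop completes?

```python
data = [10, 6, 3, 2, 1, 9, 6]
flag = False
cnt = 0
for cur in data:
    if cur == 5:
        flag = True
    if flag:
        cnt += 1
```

Count elements after first 5 in [10, 6, 3, 2, 1, 9, 6]
`cnt` takes the values: 0

Answer: 0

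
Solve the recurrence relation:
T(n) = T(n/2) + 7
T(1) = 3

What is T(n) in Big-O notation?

Each step divides n by 2 and adds 7. After log_2(n) steps we reach T(1)=3. So T(n) = 7·log_2(n) + 3 = O(log n).

Answer: O(log n)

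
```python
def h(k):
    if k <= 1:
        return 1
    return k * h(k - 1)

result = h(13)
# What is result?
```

h(13) = 13 * 12 * 11 * 10 * 9 * 8 * 7 * 6 * 5 * 4 * 3 * 2 * 1 = 6227020800

Answer: 6227020800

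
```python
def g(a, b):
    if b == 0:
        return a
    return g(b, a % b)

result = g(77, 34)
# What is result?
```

g(77, 34) -> g(34, 9) -> g(9, 7) -> g(7, 2) -> g(2, 1) -> g(1, 0) -> 1

Answer: 1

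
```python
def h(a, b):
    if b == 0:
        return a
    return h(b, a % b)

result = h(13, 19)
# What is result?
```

h(13, 19) -> h(19, 13) -> h(13, 6) -> h(6, 1) -> h(1, 0) -> 1

Answer: 1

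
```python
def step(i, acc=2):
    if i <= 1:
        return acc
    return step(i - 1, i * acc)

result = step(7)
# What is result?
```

Accumulator trace (n, acc): (7, 2) -> (6, 14) -> (5, 84) -> (4, 420) -> (3, 1680) -> (2, 5040) -> (1, 10080) -> return 10080

Answer: 10080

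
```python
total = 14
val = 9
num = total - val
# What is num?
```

Trace:
`total = 14` → total = 14
`val = 9` → val = 9
`num = total - val` → num = 5
So num = 5

Answer: 5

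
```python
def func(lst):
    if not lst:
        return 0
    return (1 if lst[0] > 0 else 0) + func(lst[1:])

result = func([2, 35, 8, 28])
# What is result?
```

Count of positive elements in [2, 35, 8, 28] = 4

Answer: 4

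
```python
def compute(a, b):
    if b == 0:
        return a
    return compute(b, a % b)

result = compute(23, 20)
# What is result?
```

compute(23, 20) -> compute(20, 3) -> compute(3, 2) -> compute(2, 1) -> compute(1, 0) -> 1

Answer: 1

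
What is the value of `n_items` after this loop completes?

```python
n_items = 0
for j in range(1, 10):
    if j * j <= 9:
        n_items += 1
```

Count numbers where j² ≤ 9
`n_items` takes the values: 0 → 1 → 2 → 3

Answer: 3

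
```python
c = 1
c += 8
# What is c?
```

Trace:
`c = 1` → c = 1
`c += 8` → c = 9
So c = 9

Answer: 9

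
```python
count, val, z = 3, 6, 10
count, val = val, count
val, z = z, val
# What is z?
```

Trace:
`count, val, z = 3, 6, 10` → count = 3; val = 6; z = 10
`count, val = val, count` → count = 6; val = 3
`val, z = z, val` → val = 10; z = 3
So z = 3

Answer: 3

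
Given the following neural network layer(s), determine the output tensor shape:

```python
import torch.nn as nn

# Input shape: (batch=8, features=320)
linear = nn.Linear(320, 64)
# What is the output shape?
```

Input: (8, 320) -> Output: (8, 64)

Answer: (8, 64)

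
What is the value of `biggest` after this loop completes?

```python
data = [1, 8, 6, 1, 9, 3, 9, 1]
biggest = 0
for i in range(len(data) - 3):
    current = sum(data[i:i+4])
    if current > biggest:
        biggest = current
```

Max sum of 4-element window in [1, 8, 6, 1, 9, 3, 9, 1]
`biggest` takes the values: 0 → 16 → 24

Answer: 24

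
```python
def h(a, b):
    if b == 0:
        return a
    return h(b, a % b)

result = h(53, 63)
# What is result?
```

h(53, 63) -> h(63, 53) -> h(53, 10) -> h(10, 3) -> h(3, 1) -> h(1, 0) -> 1

Answer: 1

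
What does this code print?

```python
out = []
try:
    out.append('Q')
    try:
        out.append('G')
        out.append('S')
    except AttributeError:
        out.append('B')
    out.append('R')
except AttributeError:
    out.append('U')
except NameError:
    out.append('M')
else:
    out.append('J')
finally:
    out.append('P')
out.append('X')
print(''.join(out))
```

Execution trace: 'Q' (try body) → 'G' (inner try body) → 'S' (inner try body, no exception) → 'R' (try body, no exception) → 'J' (else) → 'P' (finally) → 'X' (after the try/except). Output: QGSRJPX

Answer: QGSRJPX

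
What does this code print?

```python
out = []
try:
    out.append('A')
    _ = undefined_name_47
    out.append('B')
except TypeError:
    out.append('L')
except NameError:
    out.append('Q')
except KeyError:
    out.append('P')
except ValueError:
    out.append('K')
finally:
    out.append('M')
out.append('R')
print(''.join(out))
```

Execution trace: 'A' (try body) → 'Q' (except NameError) → 'M' (finally) → 'R' (after the try/except). Output: AQMR

Answer: AQMR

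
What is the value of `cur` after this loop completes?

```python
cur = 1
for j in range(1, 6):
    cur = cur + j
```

Start at 1, add 1 through 5
`cur` takes the values: 1 → 2 → 4 → 7 → 11 → 16

Answer: 16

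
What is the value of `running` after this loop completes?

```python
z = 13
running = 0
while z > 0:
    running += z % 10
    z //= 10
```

Sum digits of 13
`running` takes the values: 0 → 3 → 4

Answer: 4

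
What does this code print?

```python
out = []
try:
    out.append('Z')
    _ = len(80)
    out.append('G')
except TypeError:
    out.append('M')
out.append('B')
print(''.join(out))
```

Execution trace: 'Z' (try body) → 'M' (except TypeError) → 'B' (after the try/except). Output: ZMB

Answer: ZMB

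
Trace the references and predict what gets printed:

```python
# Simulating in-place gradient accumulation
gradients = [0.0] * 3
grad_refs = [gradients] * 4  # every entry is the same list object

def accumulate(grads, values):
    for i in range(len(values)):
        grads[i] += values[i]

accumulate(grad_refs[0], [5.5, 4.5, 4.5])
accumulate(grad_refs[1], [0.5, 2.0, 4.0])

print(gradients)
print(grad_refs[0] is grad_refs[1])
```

Key concept: gradient accumulation aliasing.
Step by step:
`gradients = [0.0] * 3` → gradients = [0.0, 0.0, 0.0]
`grad_refs = [gradients] * 4` → grad_refs = [[0.0, 0.0, 0.0], [0.0, 0.0, 0.0], [0.0, 0.0, 0.0], [0.0, 0.0, 0.0]]
`accumulate(grad_refs[0], [5.5, 4.5, 4.5])` → gradients = [5.5, 4.5, 4.5]; grad_refs = [[5.5, 4.5, 4.5], [5.5, 4.5, 4.5], [5.5, 4.5, 4.5], [5.5, 4.5, 4.5]]
`accumulate(grad_refs[1], [0.5, 2.0, 4.0])` → gradients = [6.0, 6.5, 8.5]; grad_refs = [[6.0, 6.5, 8.5], [6.0, 6.5, 8.5], [6.0, 6.5, 8.5], [6.0, 6.5, 8.5]]
`print(gradients)` → prints [6.0, 6.5, 8.5]
`print(grad_refs[0] is grad_refs[1])` → prints True

Answer:
[6.0, 6.5, 8.5]
True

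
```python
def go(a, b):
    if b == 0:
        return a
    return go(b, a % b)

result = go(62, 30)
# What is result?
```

go(62, 30) -> go(30, 2) -> go(2, 0) -> 2

Answer: 2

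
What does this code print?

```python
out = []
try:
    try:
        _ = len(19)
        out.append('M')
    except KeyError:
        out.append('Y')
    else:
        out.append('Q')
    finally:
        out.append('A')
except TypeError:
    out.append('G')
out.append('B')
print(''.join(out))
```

Execution trace: 'A' (finally) → 'G' (outer except TypeError) → 'B' (after the try/except). Output: AGB

Answer: AGB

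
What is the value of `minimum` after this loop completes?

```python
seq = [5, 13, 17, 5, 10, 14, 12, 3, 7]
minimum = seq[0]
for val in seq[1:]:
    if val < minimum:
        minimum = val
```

Minimum of [5, 13, 17, 5, 10, 14, 12, 3, 7]
`minimum` takes the values: 5 → 3

Answer: 3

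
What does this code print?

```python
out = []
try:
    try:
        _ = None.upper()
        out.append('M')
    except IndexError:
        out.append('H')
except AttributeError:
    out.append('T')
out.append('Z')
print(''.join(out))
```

Execution trace: 'T' (outer except AttributeError) → 'Z' (after the try/except). Output: TZ

Answer: TZ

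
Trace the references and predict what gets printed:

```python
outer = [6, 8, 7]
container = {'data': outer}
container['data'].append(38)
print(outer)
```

Key concept: dict holds reference to list.
Step by step:
`outer = [6, 8, 7]` → outer = [6, 8, 7]
`container = {'data': outer}` → container = {'data': [6, 8, 7]}
`container['data'].append(38)` → outer = [6, 8, 7, 38]; container = {'data': [6, 8, 7, 38]}
`print(outer)` → prints [6, 8, 7, 38]

Answer: [6, 8, 7, 38]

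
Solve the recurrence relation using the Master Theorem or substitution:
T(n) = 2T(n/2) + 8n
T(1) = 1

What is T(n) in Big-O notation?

By Master Theorem: a=2, b=2, f(n)=8n. Since log_2(2) = 1 and f(n) = Θ(n^1), Case 2 applies. T(n) = O(n log n).

Answer: O(n log n)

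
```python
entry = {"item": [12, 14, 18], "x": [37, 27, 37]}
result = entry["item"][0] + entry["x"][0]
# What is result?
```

Trace:
`entry = {"item": [12, 14, 18], "x": [37, 27, 37]}` → entry = {'item': [12, 14, 18], 'x': [37, 27, 37]}
`result = entry["item"][0] + entry["x"][0]` → result = 49
So result = 49

Answer: 49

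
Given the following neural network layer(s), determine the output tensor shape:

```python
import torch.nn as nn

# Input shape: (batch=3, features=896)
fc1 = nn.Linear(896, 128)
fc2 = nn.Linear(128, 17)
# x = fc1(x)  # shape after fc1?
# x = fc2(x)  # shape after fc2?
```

Input: (3, 896) -> after fc1: (3, 128) -> Output: (3, 17)

Answer: (3, 17)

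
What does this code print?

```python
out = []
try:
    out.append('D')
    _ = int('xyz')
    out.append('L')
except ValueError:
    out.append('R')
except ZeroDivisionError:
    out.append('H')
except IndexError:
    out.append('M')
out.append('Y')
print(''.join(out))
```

Execution trace: 'D' (try body) → 'R' (except ValueError) → 'Y' (after the try/except). Output: DRY

Answer: DRY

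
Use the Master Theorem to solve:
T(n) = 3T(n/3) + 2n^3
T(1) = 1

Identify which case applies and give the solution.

a=3, b=3, f(n)=2n^3. log_3(3) = 1. Since c=3 > 1 and the regularity condition holds (3(n/3)^3 = (3/3^3)n^3 with 3/3^3 < 1), Case 3 applies: T(n) = Θ(f(n)) = O(n^3).

Answer: O(n^3) - Case 3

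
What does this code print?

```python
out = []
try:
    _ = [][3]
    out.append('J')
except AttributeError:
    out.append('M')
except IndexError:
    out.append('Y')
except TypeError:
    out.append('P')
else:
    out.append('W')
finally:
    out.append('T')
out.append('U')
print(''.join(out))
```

Execution trace: 'Y' (except IndexError) → 'T' (finally) → 'U' (after the try/except). Output: YTU

Answer: YTU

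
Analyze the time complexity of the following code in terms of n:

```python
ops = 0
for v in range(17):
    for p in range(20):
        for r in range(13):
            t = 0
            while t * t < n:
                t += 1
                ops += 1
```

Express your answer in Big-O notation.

Each loop level contributes: 1 × 1 × 1 × √n. Multiplying the contributions gives O(√n).

Answer: O(√n)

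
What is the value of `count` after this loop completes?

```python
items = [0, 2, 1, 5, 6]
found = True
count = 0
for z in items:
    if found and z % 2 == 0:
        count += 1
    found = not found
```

Count even values at even positions
`count` takes the values: 0 → 1 → 2

Answer: 2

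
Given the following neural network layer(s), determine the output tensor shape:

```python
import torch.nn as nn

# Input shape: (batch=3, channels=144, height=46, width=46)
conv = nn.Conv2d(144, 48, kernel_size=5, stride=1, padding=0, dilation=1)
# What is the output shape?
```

Input: (3, 144, 46, 46) -> Output: (3, 48, 42, 42)

Answer: (3, 48, 42, 42)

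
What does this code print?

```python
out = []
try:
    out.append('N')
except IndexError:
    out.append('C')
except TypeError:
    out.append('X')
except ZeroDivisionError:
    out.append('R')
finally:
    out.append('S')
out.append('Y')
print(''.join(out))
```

Execution trace: 'N' (try body, no exception) → 'S' (finally) → 'Y' (after the try/except). Output: NSY

Answer: NSY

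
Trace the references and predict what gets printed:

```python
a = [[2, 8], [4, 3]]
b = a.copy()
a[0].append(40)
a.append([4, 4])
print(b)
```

Key concept: shallow copy with nested lists.
Step by step:
`a = [[2, 8], [4, 3]]` → a = [[2, 8], [4, 3]]
`b = a.copy()` → b = [[2, 8], [4, 3]]
`a[0].append(40)` → a = [[2, 8, 40], [4, 3]]; b = [[2, 8, 40], [4, 3]]
`a.append([4, 4])` → a = [[2, 8, 40], [4, 3], [4, 4]]
`print(b)` → prints [[2, 8, 40], [4, 3]]

Answer: [[2, 8, 40], [4, 3]]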